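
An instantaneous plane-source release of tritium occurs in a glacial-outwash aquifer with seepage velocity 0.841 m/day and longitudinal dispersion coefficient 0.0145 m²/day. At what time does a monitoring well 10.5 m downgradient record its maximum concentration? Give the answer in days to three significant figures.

For the 1D instantaneous-source solution, setting ∂C/∂t = 0 at fixed x gives v²t² + 2Dt − x² = 0, so t = (√(D² + v²x²) − D)/v².
√(D² + v²x²) = √(0.0145² + 0.841² × 10.5²) = 8.831; v² = 0.707281.
t = (8.831 − 0.0145)/0.707281 = 12.5 days (vs. the pure-advection estimate x/v = 12.5 d).

12.5 days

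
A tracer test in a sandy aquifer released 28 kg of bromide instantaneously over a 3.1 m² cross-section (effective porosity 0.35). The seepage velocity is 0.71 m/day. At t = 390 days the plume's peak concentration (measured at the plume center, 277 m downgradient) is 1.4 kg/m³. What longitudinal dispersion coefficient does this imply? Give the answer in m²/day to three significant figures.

0.0693 m²/day

At the plume center C_max = M/(n_e·A·√(4πDt)), so D = M²/(4πt·(n_e·A·C_max)²).
n_e·A·C_max = 0.35 × 3.1 × 1.4 = 1.519 kg/m.
D = 28²/(4π × 390 × 1.519²) = 0.0693 m²/day.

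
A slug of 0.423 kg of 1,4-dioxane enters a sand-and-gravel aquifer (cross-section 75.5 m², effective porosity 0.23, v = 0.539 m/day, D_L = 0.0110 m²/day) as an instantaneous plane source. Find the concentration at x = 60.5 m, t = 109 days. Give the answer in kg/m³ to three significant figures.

0.00332 kg/m³

For an instantaneous plane source, C(x,t) = M/(n_e·A·√(4πDt)) · exp(−(x−vt)²/(4Dt)), with n_e·A the pore (flow) area.
Plume center vt = 0.539 × 109 = 58.751 m, so the well at 60.5 m is 1.749 m downgradient of the peak.
√(4πDt) = 3.882 m, giving peak height M/(n_e·A·√(4πDt)) = 0.423/(0.23 × 75.5 × 3.882) = 0.006275 kg/m³.
(x−vt)²/(4Dt) = (1.749)²/(4 × 0.0110 × 109) = 0.6378; exp(−0.6378) = 0.5285.
C = 0.006275 × 0.5285 = 0.00332 kg/m³.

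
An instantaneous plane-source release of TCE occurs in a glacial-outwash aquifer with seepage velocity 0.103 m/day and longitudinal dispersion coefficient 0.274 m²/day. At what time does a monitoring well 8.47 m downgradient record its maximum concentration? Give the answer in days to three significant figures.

60.4 days

For the 1D instantaneous-source solution, setting ∂C/∂t = 0 at fixed x gives v²t² + 2Dt − x² = 0, so t = (√(D² + v²x²) − D)/v².
√(D² + v²x²) = √(0.274² + 0.103² × 8.47²) = 0.9144; v² = 0.010609.
t = (0.9144 − 0.274)/0.010609 = 60.4 days (vs. the pure-advection estimate x/v = 82.2 d).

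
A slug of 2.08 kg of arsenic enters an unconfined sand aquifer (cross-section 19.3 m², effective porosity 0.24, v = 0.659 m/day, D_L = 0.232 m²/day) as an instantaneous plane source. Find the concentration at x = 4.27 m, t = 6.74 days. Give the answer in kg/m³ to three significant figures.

For an instantaneous plane source, C(x,t) = M/(n_e·A·√(4πDt)) · exp(−(x−vt)²/(4Dt)), with n_e·A the pore (flow) area.
Plume center vt = 0.659 × 6.74 = 4.44166 m, so the well at 4.27 m is 0.17166 m upgradient of the peak.
√(4πDt) = 4.433 m, giving peak height M/(n_e·A·√(4πDt)) = 2.08/(0.24 × 19.3 × 4.433) = 0.1013 kg/m³.
(x−vt)²/(4Dt) = (-0.17166)²/(4 × 0.232 × 6.74) = 0.004711; exp(−0.004711) = 0.9953.
C = 0.1013 × 0.9953 = 0.101 kg/m³.

0.101 kg/m³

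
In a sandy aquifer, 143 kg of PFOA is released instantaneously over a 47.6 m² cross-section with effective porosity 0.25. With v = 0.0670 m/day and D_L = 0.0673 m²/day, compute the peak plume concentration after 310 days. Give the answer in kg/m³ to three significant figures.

The peak of an instantaneous 1D plume sits at x = vt; there the Gaussian factor is 1 and C_max = M/(n_e·A·√(4πDt)), where n_e·A is the pore area the mass is dissolved in.
√(4πDt) = √(4π × 0.0673 × 310) = 16.19 m, so C_max = 143/(0.25 × 47.6 × 16.19) = 0.742 kg/m³.

0.742 kg/m³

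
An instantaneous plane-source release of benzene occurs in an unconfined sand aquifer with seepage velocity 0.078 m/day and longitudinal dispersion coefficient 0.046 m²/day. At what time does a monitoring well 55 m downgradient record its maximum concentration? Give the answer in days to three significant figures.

698 days

For the 1D instantaneous-source solution, setting ∂C/∂t = 0 at fixed x gives v²t² + 2Dt − x² = 0, so t = (√(D² + v²x²) − D)/v².
√(D² + v²x²) = √(0.046² + 0.078² × 55²) = 4.290; v² = 0.006084.
t = (4.290 − 0.046)/0.006084 = 698 days (vs. the pure-advection estimate x/v = 705 d).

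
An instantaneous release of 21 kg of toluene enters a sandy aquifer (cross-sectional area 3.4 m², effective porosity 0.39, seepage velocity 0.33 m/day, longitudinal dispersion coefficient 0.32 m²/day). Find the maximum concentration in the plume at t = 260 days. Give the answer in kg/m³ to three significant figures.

The peak of an instantaneous 1D plume sits at x = vt; there the Gaussian factor is 1 and C_max = M/(n_e·A·√(4πDt)), where n_e·A is the pore area the mass is dissolved in.
√(4πDt) = √(4π × 0.32 × 260) = 32.33 m, so C_max = 21/(0.39 × 3.4 × 32.33) = 0.490 kg/m³.

0.490 kg/m³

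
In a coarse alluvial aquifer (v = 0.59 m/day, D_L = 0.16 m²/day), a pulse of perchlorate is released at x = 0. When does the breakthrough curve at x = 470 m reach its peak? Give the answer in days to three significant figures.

For the 1D instantaneous-source solution, setting ∂C/∂t = 0 at fixed x gives v²t² + 2Dt − x² = 0, so t = (√(D² + v²x²) − D)/v².
√(D² + v²x²) = √(0.16² + 0.59² × 470²) = 277.3; v² = 0.3481.
t = (277.3 − 0.16)/0.3481 = 796 days (vs. the pure-advection estimate x/v = 797 d).

796 days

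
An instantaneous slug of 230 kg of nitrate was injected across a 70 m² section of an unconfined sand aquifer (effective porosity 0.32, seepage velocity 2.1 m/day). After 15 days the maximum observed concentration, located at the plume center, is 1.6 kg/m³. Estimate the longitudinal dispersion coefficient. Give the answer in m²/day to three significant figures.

0.218 m²/day

At the plume center C_max = M/(n_e·A·√(4πDt)), so D = M²/(4πt·(n_e·A·C_max)²).
n_e·A·C_max = 0.32 × 70 × 1.6 = 35.84 kg/m.
D = 230²/(4π × 15 × 35.84²) = 0.218 m²/day.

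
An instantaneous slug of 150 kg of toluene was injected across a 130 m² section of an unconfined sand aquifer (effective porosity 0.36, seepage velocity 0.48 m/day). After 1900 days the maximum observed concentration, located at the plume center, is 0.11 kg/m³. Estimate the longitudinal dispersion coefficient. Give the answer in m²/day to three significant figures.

0.0356 m²/day

At the plume center C_max = M/(n_e·A·√(4πDt)), so D = M²/(4πt·(n_e·A·C_max)²).
n_e·A·C_max = 0.36 × 130 × 0.11 = 5.148 kg/m.
D = 150²/(4π × 1900 × 5.148²) = 0.0356 m²/day.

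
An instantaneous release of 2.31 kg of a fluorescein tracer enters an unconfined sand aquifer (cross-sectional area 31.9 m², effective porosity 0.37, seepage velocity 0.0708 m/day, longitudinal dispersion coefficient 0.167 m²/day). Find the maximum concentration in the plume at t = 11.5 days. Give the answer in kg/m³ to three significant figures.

The peak of an instantaneous 1D plume sits at x = vt; there the Gaussian factor is 1 and C_max = M/(n_e·A·√(4πDt)), where n_e·A is the pore area the mass is dissolved in.
√(4πDt) = √(4π × 0.167 × 11.5) = 4.913 m, so C_max = 2.31/(0.37 × 31.9 × 4.913) = 0.0398 kg/m³.

0.0398 kg/m³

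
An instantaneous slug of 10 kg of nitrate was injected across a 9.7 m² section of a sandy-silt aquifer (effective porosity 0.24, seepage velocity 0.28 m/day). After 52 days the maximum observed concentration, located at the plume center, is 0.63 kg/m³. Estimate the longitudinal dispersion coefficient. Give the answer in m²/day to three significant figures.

At the plume center C_max = M/(n_e·A·√(4πDt)), so D = M²/(4πt·(n_e·A·C_max)²).
n_e·A·C_max = 0.24 × 9.7 × 0.63 = 1.467 kg/m.
D = 10²/(4π × 52 × 1.467²) = 0.0711 m²/day.

0.0711 m²/day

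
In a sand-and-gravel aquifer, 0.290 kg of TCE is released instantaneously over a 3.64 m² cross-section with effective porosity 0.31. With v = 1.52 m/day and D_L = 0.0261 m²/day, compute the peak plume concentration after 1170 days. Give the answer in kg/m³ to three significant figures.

0.0131 kg/m³

The peak of an instantaneous 1D plume sits at x = vt; there the Gaussian factor is 1 and C_max = M/(n_e·A·√(4πDt)), where n_e·A is the pore area the mass is dissolved in.
√(4πDt) = √(4π × 0.0261 × 1170) = 19.59 m, so C_max = 0.290/(0.31 × 3.64 × 19.59) = 0.0131 kg/m³.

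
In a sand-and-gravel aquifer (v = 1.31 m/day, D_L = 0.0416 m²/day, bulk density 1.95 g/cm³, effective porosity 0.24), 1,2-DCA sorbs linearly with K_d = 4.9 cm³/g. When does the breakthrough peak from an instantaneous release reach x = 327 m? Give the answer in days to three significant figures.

Retardation factor R = 1 + ρ_b·K_d/n = 1 + 1.95 × 4.9/0.24 = 40.81.
Sorption retards both mechanisms: v_R = v/R = 0.03210 m/day, D_R = D/R = 0.001019 m²/day.
Peak time from v_R²t² + 2D_R t − x² = 0: t = (√(D_R² + v_R²x²) − D_R)/v_R².
√(D_R² + v_R²x²) = √(0.001019² + 0.03210² × 327²) = 10.50; v_R² = 0.001030.
t = (10.50 − 0.001019)/0.001030 = 10200 days.

10200 days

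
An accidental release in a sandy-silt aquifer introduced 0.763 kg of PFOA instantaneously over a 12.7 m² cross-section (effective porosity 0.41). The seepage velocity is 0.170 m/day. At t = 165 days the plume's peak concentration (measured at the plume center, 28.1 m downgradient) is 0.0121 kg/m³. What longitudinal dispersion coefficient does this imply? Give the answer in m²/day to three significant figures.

0.0707 m²/day

At the plume center C_max = M/(n_e·A·√(4πDt)), so D = M²/(4πt·(n_e·A·C_max)²).
n_e·A·C_max = 0.41 × 12.7 × 0.0121 = 0.06300 kg/m.
D = 0.763²/(4π × 165 × 0.06300²) = 0.0707 m²/day.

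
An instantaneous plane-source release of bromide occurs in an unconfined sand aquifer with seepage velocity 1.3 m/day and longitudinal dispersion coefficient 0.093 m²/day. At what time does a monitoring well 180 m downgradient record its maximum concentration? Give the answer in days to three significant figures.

For the 1D instantaneous-source solution, setting ∂C/∂t = 0 at fixed x gives v²t² + 2Dt − x² = 0, so t = (√(D² + v²x²) − D)/v².
√(D² + v²x²) = √(0.093² + 1.3² × 180²) = 234.0; v² = 1.69.
t = (234.0 − 0.093)/1.69 = 138 days (vs. the pure-advection estimate x/v = 138 d).

138 days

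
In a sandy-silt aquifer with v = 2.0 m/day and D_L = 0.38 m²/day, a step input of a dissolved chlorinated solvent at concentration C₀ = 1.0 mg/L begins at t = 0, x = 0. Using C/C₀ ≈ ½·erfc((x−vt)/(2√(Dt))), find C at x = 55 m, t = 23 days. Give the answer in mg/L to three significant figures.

For a continuous step input, C/C₀ ≈ ½·erfc((x−vt)/(2√(Dt))).
vt = 2.0 × 23 = 46 m and 2√(Dt) = 2√(0.38 × 23) = 5.913 m.
Argument (x−vt)/(2√(Dt)) = (55 − 46)/5.913 = 1.522; ½·erfc(1.522) = 0.01568.
C = 1.0 × 0.01568 = 0.0157 mg/L.

0.0157 mg/L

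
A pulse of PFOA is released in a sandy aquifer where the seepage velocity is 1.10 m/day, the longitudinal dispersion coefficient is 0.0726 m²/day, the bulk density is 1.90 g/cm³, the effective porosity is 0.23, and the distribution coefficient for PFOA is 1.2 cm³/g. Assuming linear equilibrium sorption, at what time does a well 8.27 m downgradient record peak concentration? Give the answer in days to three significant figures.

Retardation factor R = 1 + ρ_b·K_d/n = 1 + 1.90 × 1.2/0.23 = 10.91.
Sorption retards both mechanisms: v_R = v/R = 0.1008 m/day, D_R = D/R = 0.006654 m²/day.
Peak time from v_R²t² + 2D_R t − x² = 0: t = (√(D_R² + v_R²x²) − D_R)/v_R².
√(D_R² + v_R²x²) = √(0.006654² + 0.1008² × 8.27²) = 0.8336; v_R² = 0.01016.
t = (0.8336 − 0.006654)/0.01016 = 81.4 days.

81.4 days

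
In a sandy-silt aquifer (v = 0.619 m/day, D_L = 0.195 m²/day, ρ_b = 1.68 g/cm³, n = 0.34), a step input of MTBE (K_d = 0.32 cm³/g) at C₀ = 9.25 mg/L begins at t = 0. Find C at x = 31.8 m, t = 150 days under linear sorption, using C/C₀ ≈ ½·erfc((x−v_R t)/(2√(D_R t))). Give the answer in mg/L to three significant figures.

Retardation factor R = 1 + ρ_b·K_d/n = 1 + 1.68 × 0.32/0.34 = 2.581.
Sorption retards both mechanisms: v_R = v/R = 0.2398 m/day, D_R = D/R = 0.07555 m²/day.
v_R·t = 0.2398 × 150 = 35.97 m; 2√(D_R t) = 6.733 m; argument = (31.8 − 35.97)/6.733 = -0.6193.
C = C₀ × ½·erfc(-0.6193) = 9.25 × 0.8094 = 7.49 mg/L.

7.49 mg/L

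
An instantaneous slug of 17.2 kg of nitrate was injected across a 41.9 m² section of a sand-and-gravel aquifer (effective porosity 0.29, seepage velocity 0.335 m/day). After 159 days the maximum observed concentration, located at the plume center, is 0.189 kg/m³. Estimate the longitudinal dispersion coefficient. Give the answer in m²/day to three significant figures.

0.0281 m²/day

At the plume center C_max = M/(n_e·A·√(4πDt)), so D = M²/(4πt·(n_e·A·C_max)²).
n_e·A·C_max = 0.29 × 41.9 × 0.189 = 2.297 kg/m.
D = 17.2²/(4π × 159 × 2.297²) = 0.0281 m²/day.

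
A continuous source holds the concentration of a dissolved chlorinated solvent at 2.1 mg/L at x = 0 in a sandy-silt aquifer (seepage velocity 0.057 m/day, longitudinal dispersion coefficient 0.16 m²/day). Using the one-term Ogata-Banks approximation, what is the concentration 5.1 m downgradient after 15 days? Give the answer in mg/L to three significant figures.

For a continuous step input, C/C₀ ≈ ½·erfc((x−vt)/(2√(Dt))).
vt = 0.057 × 15 = 0.855 m and 2√(Dt) = 2√(0.16 × 15) = 3.098 m.
Argument (x−vt)/(2√(Dt)) = (5.1 − 0.855)/3.098 = 1.370; ½·erfc(1.370) = 0.02634.
C = 2.1 × 0.02634 = 0.0553 mg/L.

0.0553 mg/L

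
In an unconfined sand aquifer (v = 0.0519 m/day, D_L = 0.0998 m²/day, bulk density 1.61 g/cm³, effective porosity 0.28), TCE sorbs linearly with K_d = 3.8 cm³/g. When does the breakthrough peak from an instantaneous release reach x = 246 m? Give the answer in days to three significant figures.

Retardation factor R = 1 + ρ_b·K_d/n = 1 + 1.61 × 3.8/0.28 = 22.85.
Sorption retards both mechanisms: v_R = v/R = 0.002271 m/day, D_R = D/R = 0.004368 m²/day.
Peak time from v_R²t² + 2D_R t − x² = 0: t = (√(D_R² + v_R²x²) − D_R)/v_R².
√(D_R² + v_R²x²) = √(0.004368² + 0.002271² × 246²) = 0.5587; v_R² = 5.157e-06.
t = (0.5587 − 0.004368)/5.157e-06 = 107000 days.

107000 days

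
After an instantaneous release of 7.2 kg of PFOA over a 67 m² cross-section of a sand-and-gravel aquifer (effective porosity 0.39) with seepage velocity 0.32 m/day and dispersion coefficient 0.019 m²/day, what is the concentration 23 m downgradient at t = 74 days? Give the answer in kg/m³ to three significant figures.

For an instantaneous plane source, C(x,t) = M/(n_e·A·√(4πDt)) · exp(−(x−vt)²/(4Dt)), with n_e·A the pore (flow) area.
Plume center vt = 0.32 × 74 = 23.68 m, so the well at 23 m is 0.68 m upgradient of the peak.
√(4πDt) = 4.203 m, giving peak height M/(n_e·A·√(4πDt)) = 7.2/(0.39 × 67 × 4.203) = 0.06556 kg/m³.
(x−vt)²/(4Dt) = (-0.68)²/(4 × 0.019 × 74) = 0.08222; exp(−0.08222) = 0.9211.
C = 0.06556 × 0.9211 = 0.0604 kg/m³.

0.0604 kg/m³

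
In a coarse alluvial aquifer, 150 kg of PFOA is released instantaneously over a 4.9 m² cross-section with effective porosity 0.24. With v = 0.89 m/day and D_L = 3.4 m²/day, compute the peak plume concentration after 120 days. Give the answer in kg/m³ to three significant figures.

The peak of an instantaneous 1D plume sits at x = vt; there the Gaussian factor is 1 and C_max = M/(n_e·A·√(4πDt)), where n_e·A is the pore area the mass is dissolved in.
√(4πDt) = √(4π × 3.4 × 120) = 71.60 m, so C_max = 150/(0.24 × 4.9 × 71.60) = 1.78 kg/m³.

1.78 kg/m³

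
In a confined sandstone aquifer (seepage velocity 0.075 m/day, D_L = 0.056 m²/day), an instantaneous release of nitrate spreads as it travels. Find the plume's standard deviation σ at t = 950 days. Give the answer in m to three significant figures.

10.3 m

Dispersive spreading gives a Gaussian with σ² = 2Dt; advection only shifts the center.
σ = √(2 × 0.056 × 950) = 10.3 m.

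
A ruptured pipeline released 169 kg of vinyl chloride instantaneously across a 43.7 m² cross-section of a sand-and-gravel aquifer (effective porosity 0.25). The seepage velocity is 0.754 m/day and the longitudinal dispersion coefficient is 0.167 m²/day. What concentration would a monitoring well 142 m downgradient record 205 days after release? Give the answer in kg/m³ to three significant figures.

For an instantaneous plane source, C(x,t) = M/(n_e·A·√(4πDt)) · exp(−(x−vt)²/(4Dt)), with n_e·A the pore (flow) area.
Plume center vt = 0.754 × 205 = 154.57 m, so the well at 142 m is 12.57 m upgradient of the peak.
√(4πDt) = 20.74 m, giving peak height M/(n_e·A·√(4πDt)) = 169/(0.25 × 43.7 × 20.74) = 0.7459 kg/m³.
(x−vt)²/(4Dt) = (-12.57)²/(4 × 0.167 × 205) = 1.154; exp(−1.154) = 0.3154.
C = 0.7459 × 0.3154 = 0.235 kg/m³.

0.235 kg/m³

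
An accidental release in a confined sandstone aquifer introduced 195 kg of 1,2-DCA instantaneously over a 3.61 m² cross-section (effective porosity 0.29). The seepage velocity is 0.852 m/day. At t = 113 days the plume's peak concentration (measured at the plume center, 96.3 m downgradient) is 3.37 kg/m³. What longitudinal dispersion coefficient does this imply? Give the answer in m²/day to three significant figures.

At the plume center C_max = M/(n_e·A·√(4πDt)), so D = M²/(4πt·(n_e·A·C_max)²).
n_e·A·C_max = 0.29 × 3.61 × 3.37 = 3.528 kg/m.
D = 195²/(4π × 113 × 3.528²) = 2.15 m²/day.

2.15 m²/day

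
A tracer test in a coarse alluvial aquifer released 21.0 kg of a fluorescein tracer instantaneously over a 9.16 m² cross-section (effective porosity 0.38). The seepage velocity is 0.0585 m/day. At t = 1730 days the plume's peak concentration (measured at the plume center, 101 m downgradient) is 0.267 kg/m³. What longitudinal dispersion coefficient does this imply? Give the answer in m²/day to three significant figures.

0.0235 m²/day

At the plume center C_max = M/(n_e·A·√(4πDt)), so D = M²/(4πt·(n_e·A·C_max)²).
n_e·A·C_max = 0.38 × 9.16 × 0.267 = 0.9294 kg/m.
D = 21.0²/(4π × 1730 × 0.9294²) = 0.0235 m²/day.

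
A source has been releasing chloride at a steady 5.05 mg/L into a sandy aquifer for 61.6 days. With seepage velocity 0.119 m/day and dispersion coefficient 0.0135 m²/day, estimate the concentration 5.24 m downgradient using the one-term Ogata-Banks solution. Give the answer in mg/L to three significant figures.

4.78 mg/L

For a continuous step input, C/C₀ ≈ ½·erfc((x−vt)/(2√(Dt))).
vt = 0.119 × 61.6 = 7.3304 m and 2√(Dt) = 2√(0.0135 × 61.6) = 1.824 m.
Argument (x−vt)/(2√(Dt)) = (5.24 − 7.3304)/1.824 = -1.146; ½·erfc(-1.146) = 0.9475.
C = 5.05 × 0.9475 = 4.78 mg/L.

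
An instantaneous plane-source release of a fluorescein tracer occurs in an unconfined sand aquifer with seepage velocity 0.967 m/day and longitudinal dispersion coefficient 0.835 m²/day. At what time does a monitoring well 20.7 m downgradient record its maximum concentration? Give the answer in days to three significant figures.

20.5 days

For the 1D instantaneous-source solution, setting ∂C/∂t = 0 at fixed x gives v²t² + 2Dt − x² = 0, so t = (√(D² + v²x²) − D)/v².
√(D² + v²x²) = √(0.835² + 0.967² × 20.7²) = 20.03; v² = 0.935089.
t = (20.03 − 0.835)/0.935089 = 20.5 days (vs. the pure-advection estimate x/v = 21.4 d).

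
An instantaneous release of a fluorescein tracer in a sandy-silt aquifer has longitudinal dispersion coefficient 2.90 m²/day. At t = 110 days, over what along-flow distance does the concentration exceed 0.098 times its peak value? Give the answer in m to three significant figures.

109 m

The plume is Gaussian with σ = √(2Dt) = √(2 × 2.90 × 110) = 25.26 m.
C/C_peak = exp(−Δx²/(2σ²)) = 0.098 ⇒ Δx = σ·√(−2 ln 0.098) = 25.26 × 2.155 = 54.44 m.
Width = 2Δx = 109 m.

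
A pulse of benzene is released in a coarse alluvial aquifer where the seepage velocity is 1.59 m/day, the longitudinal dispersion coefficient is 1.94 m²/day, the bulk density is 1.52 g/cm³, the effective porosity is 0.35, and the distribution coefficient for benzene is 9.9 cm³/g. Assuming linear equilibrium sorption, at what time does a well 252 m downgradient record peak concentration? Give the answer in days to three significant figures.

Retardation factor R = 1 + ρ_b·K_d/n = 1 + 1.52 × 9.9/0.35 = 43.99.
Sorption retards both mechanisms: v_R = v/R = 0.03614 m/day, D_R = D/R = 0.04410 m²/day.
Peak time from v_R²t² + 2D_R t − x² = 0: t = (√(D_R² + v_R²x²) − D_R)/v_R².
√(D_R² + v_R²x²) = √(0.04410² + 0.03614² × 252²) = 9.107; v_R² = 0.001306.
t = (9.107 − 0.04410)/0.001306 = 6940 days.

6940 days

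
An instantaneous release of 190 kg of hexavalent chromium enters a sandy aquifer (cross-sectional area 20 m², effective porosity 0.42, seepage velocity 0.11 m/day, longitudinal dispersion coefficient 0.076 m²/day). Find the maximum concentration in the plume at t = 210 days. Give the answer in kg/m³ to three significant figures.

1.60 kg/m³

The peak of an instantaneous 1D plume sits at x = vt; there the Gaussian factor is 1 and C_max = M/(n_e·A·√(4πDt)), where n_e·A is the pore area the mass is dissolved in.
√(4πDt) = √(4π × 0.076 × 210) = 14.16 m, so C_max = 190/(0.42 × 20 × 14.16) = 1.60 kg/m³.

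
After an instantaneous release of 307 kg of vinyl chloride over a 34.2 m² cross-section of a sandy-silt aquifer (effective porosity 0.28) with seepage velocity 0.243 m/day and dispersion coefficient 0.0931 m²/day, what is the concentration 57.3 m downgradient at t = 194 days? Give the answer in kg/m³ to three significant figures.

0.510 kg/m³

For an instantaneous plane source, C(x,t) = M/(n_e·A·√(4πDt)) · exp(−(x−vt)²/(4Dt)), with n_e·A the pore (flow) area.
Plume center vt = 0.243 × 194 = 47.142 m, so the well at 57.3 m is 10.158 m downgradient of the peak.
√(4πDt) = 15.07 m, giving peak height M/(n_e·A·√(4πDt)) = 307/(0.28 × 34.2 × 15.07) = 2.127 kg/m³.
(x−vt)²/(4Dt) = (10.158)²/(4 × 0.0931 × 194) = 1.428; exp(−1.428) = 0.2398.
C = 2.127 × 0.2398 = 0.510 kg/m³.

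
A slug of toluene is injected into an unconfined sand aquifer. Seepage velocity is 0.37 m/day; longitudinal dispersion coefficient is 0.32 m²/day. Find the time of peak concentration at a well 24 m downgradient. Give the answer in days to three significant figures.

62.6 days

For the 1D instantaneous-source solution, setting ∂C/∂t = 0 at fixed x gives v²t² + 2Dt − x² = 0, so t = (√(D² + v²x²) − D)/v².
√(D² + v²x²) = √(0.32² + 0.37² × 24²) = 8.886; v² = 0.1369.
t = (8.886 − 0.32)/0.1369 = 62.6 days (vs. the pure-advection estimate x/v = 64.9 d).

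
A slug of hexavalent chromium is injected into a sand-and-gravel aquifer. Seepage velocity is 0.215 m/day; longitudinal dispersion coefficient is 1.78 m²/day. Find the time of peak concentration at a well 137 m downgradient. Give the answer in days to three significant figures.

600 days

For the 1D instantaneous-source solution, setting ∂C/∂t = 0 at fixed x gives v²t² + 2Dt − x² = 0, so t = (√(D² + v²x²) − D)/v².
√(D² + v²x²) = √(1.78² + 0.215² × 137²) = 29.51; v² = 0.046225.
t = (29.51 − 1.78)/0.046225 = 600 days (vs. the pure-advection estimate x/v = 637 d).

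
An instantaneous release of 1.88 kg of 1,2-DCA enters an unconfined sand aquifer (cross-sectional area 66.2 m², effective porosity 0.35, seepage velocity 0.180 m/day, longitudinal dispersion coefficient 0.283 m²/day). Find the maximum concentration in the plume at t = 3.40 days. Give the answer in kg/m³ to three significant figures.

The peak of an instantaneous 1D plume sits at x = vt; there the Gaussian factor is 1 and C_max = M/(n_e·A·√(4πDt)), where n_e·A is the pore area the mass is dissolved in.
√(4πDt) = √(4π × 0.283 × 3.40) = 3.477 m, so C_max = 1.88/(0.35 × 66.2 × 3.477) = 0.0233 kg/m³.

0.0233 kg/m³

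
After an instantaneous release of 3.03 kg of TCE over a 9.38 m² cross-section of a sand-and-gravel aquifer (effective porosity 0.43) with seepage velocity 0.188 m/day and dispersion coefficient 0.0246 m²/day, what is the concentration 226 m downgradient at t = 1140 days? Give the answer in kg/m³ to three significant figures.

For an instantaneous plane source, C(x,t) = M/(n_e·A·√(4πDt)) · exp(−(x−vt)²/(4Dt)), with n_e·A the pore (flow) area.
Plume center vt = 0.188 × 1140 = 214.32 m, so the well at 226 m is 11.68 m downgradient of the peak.
√(4πDt) = 18.77 m, giving peak height M/(n_e·A·√(4πDt)) = 3.03/(0.43 × 9.38 × 18.77) = 0.04002 kg/m³.
(x−vt)²/(4Dt) = (11.68)²/(4 × 0.0246 × 1140) = 1.216; exp(−1.216) = 0.2964.
C = 0.04002 × 0.2964 = 0.0119 kg/m³.

0.0119 kg/m³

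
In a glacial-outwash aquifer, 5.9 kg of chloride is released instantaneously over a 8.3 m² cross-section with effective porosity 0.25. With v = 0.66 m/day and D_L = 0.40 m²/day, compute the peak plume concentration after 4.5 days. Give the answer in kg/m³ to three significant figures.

0.598 kg/m³

The peak of an instantaneous 1D plume sits at x = vt; there the Gaussian factor is 1 and C_max = M/(n_e·A·√(4πDt)), where n_e·A is the pore area the mass is dissolved in.
√(4πDt) = √(4π × 0.40 × 4.5) = 4.756 m, so C_max = 5.9/(0.25 × 8.3 × 4.756) = 0.598 kg/m³.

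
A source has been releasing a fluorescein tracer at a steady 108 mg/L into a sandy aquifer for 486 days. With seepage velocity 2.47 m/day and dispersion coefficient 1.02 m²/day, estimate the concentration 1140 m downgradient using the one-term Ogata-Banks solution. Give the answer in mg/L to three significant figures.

105 mg/L

For a continuous step input, C/C₀ ≈ ½·erfc((x−vt)/(2√(Dt))).
vt = 2.47 × 486 = 1200.42 m and 2√(Dt) = 2√(1.02 × 486) = 44.53 m.
Argument (x−vt)/(2√(Dt)) = (1140 − 1200.42)/44.53 = -1.357; ½·erfc(-1.357) = 0.9725.
C = 108 × 0.9725 = 105 mg/L.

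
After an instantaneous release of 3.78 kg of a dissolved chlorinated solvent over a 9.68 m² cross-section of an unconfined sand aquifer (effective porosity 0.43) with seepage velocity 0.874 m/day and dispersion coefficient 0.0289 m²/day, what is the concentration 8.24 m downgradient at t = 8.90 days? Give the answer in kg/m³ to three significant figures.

0.411 kg/m³

For an instantaneous plane source, C(x,t) = M/(n_e·A·√(4πDt)) · exp(−(x−vt)²/(4Dt)), with n_e·A the pore (flow) area.
Plume center vt = 0.874 × 8.90 = 7.7786 m, so the well at 8.24 m is 0.4614 m downgradient of the peak.
√(4πDt) = 1.798 m, giving peak height M/(n_e·A·√(4πDt)) = 3.78/(0.43 × 9.68 × 1.798) = 0.5051 kg/m³.
(x−vt)²/(4Dt) = (0.4614)²/(4 × 0.0289 × 8.90) = 0.2069; exp(−0.2069) = 0.8131.
C = 0.5051 × 0.8131 = 0.411 kg/m³.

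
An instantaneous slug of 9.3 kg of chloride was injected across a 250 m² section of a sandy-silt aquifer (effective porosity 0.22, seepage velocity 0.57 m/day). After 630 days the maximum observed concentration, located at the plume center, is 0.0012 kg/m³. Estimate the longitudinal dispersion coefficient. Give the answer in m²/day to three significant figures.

At the plume center C_max = M/(n_e·A·√(4πDt)), so D = M²/(4πt·(n_e·A·C_max)²).
n_e·A·C_max = 0.22 × 250 × 0.0012 = 0.06600 kg/m.
D = 9.3²/(4π × 630 × 0.06600²) = 2.51 m²/day.

2.51 m²/day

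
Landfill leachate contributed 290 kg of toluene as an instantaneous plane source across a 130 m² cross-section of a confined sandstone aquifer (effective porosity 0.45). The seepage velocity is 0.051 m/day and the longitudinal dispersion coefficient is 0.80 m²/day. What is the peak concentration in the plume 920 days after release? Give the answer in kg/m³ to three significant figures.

0.0515 kg/m³

The peak of an instantaneous 1D plume sits at x = vt; there the Gaussian factor is 1 and C_max = M/(n_e·A·√(4πDt)), where n_e·A is the pore area the mass is dissolved in.
√(4πDt) = √(4π × 0.80 × 920) = 96.17 m, so C_max = 290/(0.45 × 130 × 96.17) = 0.0515 kg/m³.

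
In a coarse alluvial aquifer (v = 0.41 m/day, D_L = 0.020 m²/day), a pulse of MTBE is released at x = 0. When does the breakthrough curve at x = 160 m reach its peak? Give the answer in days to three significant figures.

For the 1D instantaneous-source solution, setting ∂C/∂t = 0 at fixed x gives v²t² + 2Dt − x² = 0, so t = (√(D² + v²x²) − D)/v².
√(D² + v²x²) = √(0.020² + 0.41² × 160²) = 65.60; v² = 0.1681.
t = (65.60 − 0.020)/0.1681 = 390 days (vs. the pure-advection estimate x/v = 390 d).

390 days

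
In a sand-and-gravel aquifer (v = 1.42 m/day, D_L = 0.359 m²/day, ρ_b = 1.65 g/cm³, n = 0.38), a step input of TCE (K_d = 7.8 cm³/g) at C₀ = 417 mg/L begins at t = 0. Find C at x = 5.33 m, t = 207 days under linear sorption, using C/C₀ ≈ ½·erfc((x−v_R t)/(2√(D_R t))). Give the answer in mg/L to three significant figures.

389 mg/L

Retardation factor R = 1 + ρ_b·K_d/n = 1 + 1.65 × 7.8/0.38 = 34.87.
Sorption retards both mechanisms: v_R = v/R = 0.04072 m/day, D_R = D/R = 0.01030 m²/day.
v_R·t = 0.04072 × 207 = 8.42904 m; 2√(D_R t) = 2.920 m; argument = (5.33 − 8.42904)/2.920 = -1.061.
C = C₀ × ½·erfc(-1.061) = 417 × 0.9333 = 389 mg/L.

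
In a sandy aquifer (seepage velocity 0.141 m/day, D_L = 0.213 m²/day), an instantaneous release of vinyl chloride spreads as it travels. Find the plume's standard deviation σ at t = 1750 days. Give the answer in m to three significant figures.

27.3 m

Dispersive spreading gives a Gaussian with σ² = 2Dt; advection only shifts the center.
σ = √(2 × 0.213 × 1750) = 27.3 m.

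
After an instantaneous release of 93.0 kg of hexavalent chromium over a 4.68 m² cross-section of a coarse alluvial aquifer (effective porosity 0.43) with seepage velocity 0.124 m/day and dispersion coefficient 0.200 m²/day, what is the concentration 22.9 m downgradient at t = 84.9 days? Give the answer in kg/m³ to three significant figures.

0.332 kg/m³

For an instantaneous plane source, C(x,t) = M/(n_e·A·√(4πDt)) · exp(−(x−vt)²/(4Dt)), with n_e·A the pore (flow) area.
Plume center vt = 0.124 × 84.9 = 10.5276 m, so the well at 22.9 m is 12.3724 m downgradient of the peak.
√(4πDt) = 14.61 m, giving peak height M/(n_e·A·√(4πDt)) = 93.0/(0.43 × 4.68 × 14.61) = 3.163 kg/m³.
(x−vt)²/(4Dt) = (12.3724)²/(4 × 0.200 × 84.9) = 2.254; exp(−2.254) = 0.1050.
C = 3.163 × 0.1050 = 0.332 kg/m³.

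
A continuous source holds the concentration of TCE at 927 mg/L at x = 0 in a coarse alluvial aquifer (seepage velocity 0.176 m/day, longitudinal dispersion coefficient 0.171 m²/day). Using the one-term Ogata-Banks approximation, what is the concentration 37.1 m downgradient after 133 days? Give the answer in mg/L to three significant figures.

For a continuous step input, C/C₀ ≈ ½·erfc((x−vt)/(2√(Dt))).
vt = 0.176 × 133 = 23.408 m and 2√(Dt) = 2√(0.171 × 133) = 9.538 m.
Argument (x−vt)/(2√(Dt)) = (37.1 − 23.408)/9.538 = 1.436; ½·erfc(1.436) = 0.02114.
C = 927 × 0.02114 = 19.6 mg/L.

19.6 mg/L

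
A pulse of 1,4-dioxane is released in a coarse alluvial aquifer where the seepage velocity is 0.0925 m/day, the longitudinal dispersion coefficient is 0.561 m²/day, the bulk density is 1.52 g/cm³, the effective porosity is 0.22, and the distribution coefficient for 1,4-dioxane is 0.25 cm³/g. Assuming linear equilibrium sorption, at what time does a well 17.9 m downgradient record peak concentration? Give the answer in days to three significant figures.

Retardation factor R = 1 + ρ_b·K_d/n = 1 + 1.52 × 0.25/0.22 = 2.727.
Sorption retards both mechanisms: v_R = v/R = 0.03392 m/day, D_R = D/R = 0.2057 m²/day.
Peak time from v_R²t² + 2D_R t − x² = 0: t = (√(D_R² + v_R²x²) − D_R)/v_R².
√(D_R² + v_R²x²) = √(0.2057² + 0.03392² × 17.9²) = 0.6411; v_R² = 0.001151.
t = (0.6411 − 0.2057)/0.001151 = 378 days.

378 days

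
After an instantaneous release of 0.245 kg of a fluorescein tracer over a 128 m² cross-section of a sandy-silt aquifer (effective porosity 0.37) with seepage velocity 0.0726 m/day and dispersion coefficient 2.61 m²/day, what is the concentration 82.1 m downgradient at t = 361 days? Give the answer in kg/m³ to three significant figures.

2.08e-05 kg/m³

For an instantaneous plane source, C(x,t) = M/(n_e·A·√(4πDt)) · exp(−(x−vt)²/(4Dt)), with n_e·A the pore (flow) area.
Plume center vt = 0.0726 × 361 = 26.2086 m, so the well at 82.1 m is 55.8914 m downgradient of the peak.
√(4πDt) = 108.8 m, giving peak height M/(n_e·A·√(4πDt)) = 0.245/(0.37 × 128 × 108.8) = 4.755e-05 kg/m³.
(x−vt)²/(4Dt) = (55.8914)²/(4 × 2.61 × 361) = 0.8289; exp(−0.8289) = 0.4365.
C = 4.755e-05 × 0.4365 = 2.08e-05 kg/m³.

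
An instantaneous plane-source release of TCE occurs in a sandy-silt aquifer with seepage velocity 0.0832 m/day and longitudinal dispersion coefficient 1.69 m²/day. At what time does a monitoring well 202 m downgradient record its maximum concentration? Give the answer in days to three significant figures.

2200 days

For the 1D instantaneous-source solution, setting ∂C/∂t = 0 at fixed x gives v²t² + 2Dt − x² = 0, so t = (√(D² + v²x²) − D)/v².
√(D² + v²x²) = √(1.69² + 0.0832² × 202²) = 16.89; v² = 0.00692224.
t = (16.89 − 1.69)/0.00692224 = 2200 days (vs. the pure-advection estimate x/v = 2430 d).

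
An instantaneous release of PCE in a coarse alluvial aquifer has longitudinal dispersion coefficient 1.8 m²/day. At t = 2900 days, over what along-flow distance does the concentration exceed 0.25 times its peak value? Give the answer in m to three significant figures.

340 m

The plume is Gaussian with σ = √(2Dt) = √(2 × 1.8 × 2900) = 102.2 m.
C/C_peak = exp(−Δx²/(2σ²)) = 0.25 ⇒ Δx = σ·√(−2 ln 0.25) = 102.2 × 1.665 = 170.2 m.
Width = 2Δx = 340 m.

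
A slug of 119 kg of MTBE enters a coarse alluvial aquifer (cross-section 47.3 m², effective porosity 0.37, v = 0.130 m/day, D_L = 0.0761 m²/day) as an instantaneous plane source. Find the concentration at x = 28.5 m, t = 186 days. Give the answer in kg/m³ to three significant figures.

For an instantaneous plane source, C(x,t) = M/(n_e·A·√(4πDt)) · exp(−(x−vt)²/(4Dt)), with n_e·A the pore (flow) area.
Plume center vt = 0.130 × 186 = 24.18 m, so the well at 28.5 m is 4.32 m downgradient of the peak.
√(4πDt) = 13.34 m, giving peak height M/(n_e·A·√(4πDt)) = 119/(0.37 × 47.3 × 13.34) = 0.5097 kg/m³.
(x−vt)²/(4Dt) = (4.32)²/(4 × 0.0761 × 186) = 0.3296; exp(−0.3296) = 0.7192.
C = 0.5097 × 0.7192 = 0.367 kg/m³.

0.367 kg/m³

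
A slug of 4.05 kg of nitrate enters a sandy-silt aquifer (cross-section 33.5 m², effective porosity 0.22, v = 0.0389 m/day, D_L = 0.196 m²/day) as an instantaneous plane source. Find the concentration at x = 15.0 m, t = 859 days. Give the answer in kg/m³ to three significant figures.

For an instantaneous plane source, C(x,t) = M/(n_e·A·√(4πDt)) · exp(−(x−vt)²/(4Dt)), with n_e·A the pore (flow) area.
Plume center vt = 0.0389 × 859 = 33.4151 m, so the well at 15.0 m is 18.4151 m upgradient of the peak.
√(4πDt) = 46.00 m, giving peak height M/(n_e·A·√(4πDt)) = 4.05/(0.22 × 33.5 × 46.00) = 0.01195 kg/m³.
(x−vt)²/(4Dt) = (-18.4151)²/(4 × 0.196 × 859) = 0.5035; exp(−0.5035) = 0.6044.
C = 0.01195 × 0.6044 = 0.00722 kg/m³.

0.00722 kg/m³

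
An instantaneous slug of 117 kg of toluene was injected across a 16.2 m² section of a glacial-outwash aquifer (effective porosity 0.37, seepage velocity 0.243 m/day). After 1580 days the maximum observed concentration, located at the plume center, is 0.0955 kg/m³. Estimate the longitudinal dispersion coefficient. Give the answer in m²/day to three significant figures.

At the plume center C_max = M/(n_e·A·√(4πDt)), so D = M²/(4πt·(n_e·A·C_max)²).
n_e·A·C_max = 0.37 × 16.2 × 0.0955 = 0.5724 kg/m.
D = 117²/(4π × 1580 × 0.5724²) = 2.10 m²/day.

2.10 m²/day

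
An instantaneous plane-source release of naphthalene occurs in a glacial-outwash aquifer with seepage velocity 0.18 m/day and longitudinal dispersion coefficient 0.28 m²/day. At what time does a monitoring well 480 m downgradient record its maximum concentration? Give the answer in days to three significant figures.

For the 1D instantaneous-source solution, setting ∂C/∂t = 0 at fixed x gives v²t² + 2Dt − x² = 0, so t = (√(D² + v²x²) − D)/v².
√(D² + v²x²) = √(0.28² + 0.18² × 480²) = 86.40; v² = 0.0324.
t = (86.40 − 0.28)/0.0324 = 2660 days (vs. the pure-advection estimate x/v = 2670 d).

2660 days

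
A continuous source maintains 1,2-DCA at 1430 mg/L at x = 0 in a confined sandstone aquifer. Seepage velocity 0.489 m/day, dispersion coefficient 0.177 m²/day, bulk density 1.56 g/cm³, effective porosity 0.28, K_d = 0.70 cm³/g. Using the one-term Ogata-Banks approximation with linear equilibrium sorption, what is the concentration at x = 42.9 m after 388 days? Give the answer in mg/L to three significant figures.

Retardation factor R = 1 + ρ_b·K_d/n = 1 + 1.56 × 0.70/0.28 = 4.900.
Sorption retards both mechanisms: v_R = v/R = 0.09980 m/day, D_R = D/R = 0.03612 m²/day.
v_R·t = 0.09980 × 388 = 38.7224 m; 2√(D_R t) = 7.487 m; argument = (42.9 − 38.7224)/7.487 = 0.5580.
C = C₀ × ½·erfc(0.5580) = 1430 × 0.2150 = 307 mg/L.

307 mg/L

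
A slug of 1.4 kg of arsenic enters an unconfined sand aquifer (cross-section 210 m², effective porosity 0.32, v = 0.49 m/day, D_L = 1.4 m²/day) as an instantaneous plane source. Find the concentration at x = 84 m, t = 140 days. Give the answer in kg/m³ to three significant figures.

0.000310 kg/m³

For an instantaneous plane source, C(x,t) = M/(n_e·A·√(4πDt)) · exp(−(x−vt)²/(4Dt)), with n_e·A the pore (flow) area.
Plume center vt = 0.49 × 140 = 68.6 m, so the well at 84 m is 15.4 m downgradient of the peak.
√(4πDt) = 49.63 m, giving peak height M/(n_e·A·√(4πDt)) = 1.4/(0.32 × 210 × 49.63) = 0.0004198 kg/m³.
(x−vt)²/(4Dt) = (15.4)²/(4 × 1.4 × 140) = 0.3025; exp(−0.3025) = 0.7390.
C = 0.0004198 × 0.7390 = 0.000310 kg/m³.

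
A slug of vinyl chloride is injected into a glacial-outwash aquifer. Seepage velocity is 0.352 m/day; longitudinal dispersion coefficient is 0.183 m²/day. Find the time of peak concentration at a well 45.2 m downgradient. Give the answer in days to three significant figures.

127 days

For the 1D instantaneous-source solution, setting ∂C/∂t = 0 at fixed x gives v²t² + 2Dt − x² = 0, so t = (√(D² + v²x²) − D)/v².
√(D² + v²x²) = √(0.183² + 0.352² × 45.2²) = 15.91; v² = 0.123904.
t = (15.91 − 0.183)/0.123904 = 127 days (vs. the pure-advection estimate x/v = 128 d).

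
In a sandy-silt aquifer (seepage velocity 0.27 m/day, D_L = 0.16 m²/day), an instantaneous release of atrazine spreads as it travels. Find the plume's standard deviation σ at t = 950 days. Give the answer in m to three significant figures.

17.4 m

Dispersive spreading gives a Gaussian with σ² = 2Dt; advection only shifts the center.
σ = √(2 × 0.16 × 950) = 17.4 m.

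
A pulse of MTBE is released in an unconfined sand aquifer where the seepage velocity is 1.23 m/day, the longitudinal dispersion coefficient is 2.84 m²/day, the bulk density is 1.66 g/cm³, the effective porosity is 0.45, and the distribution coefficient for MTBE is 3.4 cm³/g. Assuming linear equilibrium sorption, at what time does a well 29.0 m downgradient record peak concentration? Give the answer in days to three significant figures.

Retardation factor R = 1 + ρ_b·K_d/n = 1 + 1.66 × 3.4/0.45 = 13.54.
Sorption retards both mechanisms: v_R = v/R = 0.09084 m/day, D_R = D/R = 0.2097 m²/day.
Peak time from v_R²t² + 2D_R t − x² = 0: t = (√(D_R² + v_R²x²) − D_R)/v_R².
√(D_R² + v_R²x²) = √(0.2097² + 0.09084² × 29.0²) = 2.643; v_R² = 0.008252.
t = (2.643 − 0.2097)/0.008252 = 295 days.

295 days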